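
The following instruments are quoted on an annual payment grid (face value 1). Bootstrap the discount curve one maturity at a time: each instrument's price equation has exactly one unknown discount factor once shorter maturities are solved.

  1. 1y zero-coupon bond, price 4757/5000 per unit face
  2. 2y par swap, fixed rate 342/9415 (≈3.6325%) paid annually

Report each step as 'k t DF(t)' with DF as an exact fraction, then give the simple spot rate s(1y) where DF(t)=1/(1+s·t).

1 1 4757/5000
2 2 2329/2500
s(1y) = (1/(4757/5000) − 1)/(1) = 243/4757 ≈ 5.1083%

step 1 [1y] zero: DF = P = 4757/5000 ≈ 0.951400
step 2 [2y] swap r/1=342/9415: DF=(1 − 342/9415·(0.951400))/(1+342/9415) = 2329/2500 ≈ 0.931600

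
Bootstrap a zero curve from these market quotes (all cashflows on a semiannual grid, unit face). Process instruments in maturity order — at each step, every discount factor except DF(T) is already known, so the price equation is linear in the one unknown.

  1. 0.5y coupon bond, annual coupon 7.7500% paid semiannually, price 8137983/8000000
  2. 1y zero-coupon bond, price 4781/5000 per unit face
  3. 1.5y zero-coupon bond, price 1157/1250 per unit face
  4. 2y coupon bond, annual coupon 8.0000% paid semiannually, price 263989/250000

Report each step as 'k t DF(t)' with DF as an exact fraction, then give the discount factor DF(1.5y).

step 1 [0.5y] bond c/2=31/800: DF=(8137983/8000000 − 31/800·(0))/(1+31/800) = 9793/10000 ≈ 0.979300
step 2 [1y] zero: DF = P = 4781/5000 ≈ 0.956200
step 3 [1.5y] zero: DF = P = 1157/1250 ≈ 0.925600
step 4 [2y] bond c/2=1/25: DF=(263989/250000 − 1/25·(0.979300+0.956200+0.925600))/(1+1/25) = 9053/10000 ≈ 0.905300

1 1/2 9793/10000
2 1 4781/5000
3 3/2 1157/1250
4 2 9053/10000
DF(1.5y) = 1157/1250 ≈ 0.925600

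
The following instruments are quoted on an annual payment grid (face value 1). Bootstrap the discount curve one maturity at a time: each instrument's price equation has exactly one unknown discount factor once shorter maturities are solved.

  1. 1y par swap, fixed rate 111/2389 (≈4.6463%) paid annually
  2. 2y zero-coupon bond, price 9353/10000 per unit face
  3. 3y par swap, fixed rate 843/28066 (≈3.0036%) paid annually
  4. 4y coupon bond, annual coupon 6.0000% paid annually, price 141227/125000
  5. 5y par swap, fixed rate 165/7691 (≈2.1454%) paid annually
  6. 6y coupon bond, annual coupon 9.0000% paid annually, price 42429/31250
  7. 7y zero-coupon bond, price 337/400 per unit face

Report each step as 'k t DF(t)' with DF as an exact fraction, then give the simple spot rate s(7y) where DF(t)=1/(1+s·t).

step 1 [1y] swap r/1=111/2389: DF=(1 − 111/2389·(0))/(1+111/2389) = 2389/2500 ≈ 0.955600
step 2 [2y] zero: DF = P = 9353/10000 ≈ 0.935300
step 3 [3y] swap r/1=843/28066: DF=(1 − 843/28066·(0.955600+0.935300))/(1+843/28066) = 9157/10000 ≈ 0.915700
step 4 [4y] bond c/1=3/50: DF=(141227/125000 − 3/50·(0.955600+0.935300+0.915700))/(1+3/50) = 907/1000 ≈ 0.907000
step 5 [5y] swap r/1=165/7691: DF=(1 − 165/7691·(0.955600+0.935300+0.915700+0.907000))/(1+165/7691) = 901/1000 ≈ 0.901000
step 6 [6y] bond c/1=9/100: DF=(42429/31250 − 9/100·(0.955600+0.935300+0.915700+0.907000+0.901000))/(1+9/100) = 4323/5000 ≈ 0.864600
step 7 [7y] zero: DF = P = 337/400 ≈ 0.842500

1 1 2389/2500
2 2 9353/10000
3 3 9157/10000
4 4 907/1000
5 5 901/1000
6 6 4323/5000
7 7 337/400
s(7y) = (1/(337/400) − 1)/(7) = 9/337 ≈ 2.6706%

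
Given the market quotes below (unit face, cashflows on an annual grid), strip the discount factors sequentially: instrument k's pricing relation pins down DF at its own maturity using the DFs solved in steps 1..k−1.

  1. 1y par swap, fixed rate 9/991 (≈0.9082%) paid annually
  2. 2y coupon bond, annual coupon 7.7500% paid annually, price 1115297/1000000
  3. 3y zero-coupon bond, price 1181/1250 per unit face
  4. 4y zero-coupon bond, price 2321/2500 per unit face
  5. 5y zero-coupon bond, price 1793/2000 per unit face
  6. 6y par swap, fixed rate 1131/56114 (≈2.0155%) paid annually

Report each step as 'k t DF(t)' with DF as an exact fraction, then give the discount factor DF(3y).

step 1 [1y] swap r/1=9/991: DF=(1 − 9/991·(0))/(1+9/991) = 991/1000 ≈ 0.991000
step 2 [2y] bond c/1=31/400: DF=(1115297/1000000 − 31/400·(0.991000))/(1+31/400) = 4819/5000 ≈ 0.963800
step 3 [3y] zero: DF = P = 1181/1250 ≈ 0.944800
step 4 [4y] zero: DF = P = 2321/2500 ≈ 0.928400
step 5 [5y] zero: DF = P = 1793/2000 ≈ 0.896500
step 6 [6y] swap r/1=1131/56114: DF=(1 − 1131/56114·(0.991000+0.963800+0.944800+0.928400+0.896500))/(1+1131/56114) = 8869/10000 ≈ 0.886900

1 1 991/1000
2 2 4819/5000
3 3 1181/1250
4 4 2321/2500
5 5 1793/2000
6 6 8869/10000
DF(3y) = 1181/1250 ≈ 0.944800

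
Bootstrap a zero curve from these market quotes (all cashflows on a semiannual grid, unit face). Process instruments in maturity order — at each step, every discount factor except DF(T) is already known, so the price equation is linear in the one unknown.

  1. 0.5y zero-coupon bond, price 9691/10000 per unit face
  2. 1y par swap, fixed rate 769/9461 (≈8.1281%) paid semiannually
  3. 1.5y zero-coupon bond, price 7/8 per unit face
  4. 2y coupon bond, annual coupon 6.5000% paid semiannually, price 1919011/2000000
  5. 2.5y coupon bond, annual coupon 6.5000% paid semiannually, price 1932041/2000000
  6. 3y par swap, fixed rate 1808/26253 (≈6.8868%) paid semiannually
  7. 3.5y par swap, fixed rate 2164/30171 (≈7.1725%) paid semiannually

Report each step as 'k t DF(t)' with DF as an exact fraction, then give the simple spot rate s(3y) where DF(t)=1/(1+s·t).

step 1 [0.5y] zero: DF = P = 9691/10000 ≈ 0.969100
step 2 [1y] swap r/2=769/18922: DF=(1 − 769/18922·(0.969100))/(1+769/18922) = 9231/10000 ≈ 0.923100
step 3 [1.5y] zero: DF = P = 7/8 ≈ 0.875000
step 4 [2y] bond c/2=13/400: DF=(1919011/2000000 − 13/400·(0.969100+0.923100+0.875000))/(1+13/400) = 4211/5000 ≈ 0.842200
step 5 [2.5y] bond c/2=13/400: DF=(1932041/2000000 − 13/400·(0.969100+0.923100+0.875000+0.842200))/(1+13/400) = 411/500 ≈ 0.822000
step 6 [3y] swap r/2=904/26253: DF=(1 − 904/26253·(0.969100+0.923100+0.875000+0.842200+0.822000))/(1+904/26253) = 512/625 ≈ 0.819200
step 7 [3.5y] swap r/2=1082/30171: DF=(1 − 1082/30171·(0.969100+0.923100+0.875000+0.842200+0.822000+0.819200))/(1+1082/30171) = 1959/2500 ≈ 0.783600

1 1/2 9691/10000
2 1 9231/10000
3 3/2 7/8
4 2 4211/5000
5 5/2 411/500
6 3 512/625
7 7/2 1959/2500
s(3y) = (1/(512/625) − 1)/(3) = 113/1536 ≈ 7.3568%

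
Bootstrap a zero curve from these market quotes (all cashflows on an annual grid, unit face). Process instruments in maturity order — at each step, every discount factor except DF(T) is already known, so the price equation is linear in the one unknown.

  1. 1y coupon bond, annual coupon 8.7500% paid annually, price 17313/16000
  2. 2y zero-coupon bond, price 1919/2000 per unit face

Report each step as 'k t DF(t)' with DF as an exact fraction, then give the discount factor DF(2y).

1 1 199/200
2 2 1919/2000
DF(2y) = 1919/2000 ≈ 0.959500

step 1 [1y] bond c/1=7/80: DF=(17313/16000 − 7/80·(0))/(1+7/80) = 199/200 ≈ 0.995000
step 2 [2y] zero: DF = P = 1919/2000 ≈ 0.959500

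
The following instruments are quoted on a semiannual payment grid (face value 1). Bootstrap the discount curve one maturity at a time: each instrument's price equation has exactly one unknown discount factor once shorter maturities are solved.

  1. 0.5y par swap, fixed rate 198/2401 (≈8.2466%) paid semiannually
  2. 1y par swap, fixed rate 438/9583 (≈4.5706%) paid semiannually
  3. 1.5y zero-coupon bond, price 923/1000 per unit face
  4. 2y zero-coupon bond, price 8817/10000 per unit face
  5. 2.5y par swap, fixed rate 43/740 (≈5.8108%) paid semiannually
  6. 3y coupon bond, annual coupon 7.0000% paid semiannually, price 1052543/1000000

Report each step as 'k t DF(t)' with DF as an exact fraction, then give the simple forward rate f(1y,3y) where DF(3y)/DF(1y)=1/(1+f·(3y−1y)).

step 1 [0.5y] swap r/2=99/2401: DF=(1 − 99/2401·(0))/(1+99/2401) = 2401/2500 ≈ 0.960400
step 2 [1y] swap r/2=219/9583: DF=(1 − 219/9583·(0.960400))/(1+219/9583) = 4781/5000 ≈ 0.956200
step 3 [1.5y] zero: DF = P = 923/1000 ≈ 0.923000
step 4 [2y] zero: DF = P = 8817/10000 ≈ 0.881700
step 5 [2.5y] swap r/2=43/1480: DF=(1 − 43/1480·(0.960400+0.956200+0.923000+0.881700))/(1+43/1480) = 8667/10000 ≈ 0.866700
step 6 [3y] bond c/2=7/200: DF=(1052543/1000000 − 7/200·(0.960400+0.956200+0.923000+0.881700+0.866700))/(1+7/200) = 4309/5000 ≈ 0.861800

1 1/2 2401/2500
2 1 4781/5000
3 3/2 923/1000
4 2 8817/10000
5 5/2 8667/10000
6 3 4309/5000
f(1y,3y) = ((4781/5000)/(4309/5000) − 1)/(2) = 236/4309 ≈ 5.4769%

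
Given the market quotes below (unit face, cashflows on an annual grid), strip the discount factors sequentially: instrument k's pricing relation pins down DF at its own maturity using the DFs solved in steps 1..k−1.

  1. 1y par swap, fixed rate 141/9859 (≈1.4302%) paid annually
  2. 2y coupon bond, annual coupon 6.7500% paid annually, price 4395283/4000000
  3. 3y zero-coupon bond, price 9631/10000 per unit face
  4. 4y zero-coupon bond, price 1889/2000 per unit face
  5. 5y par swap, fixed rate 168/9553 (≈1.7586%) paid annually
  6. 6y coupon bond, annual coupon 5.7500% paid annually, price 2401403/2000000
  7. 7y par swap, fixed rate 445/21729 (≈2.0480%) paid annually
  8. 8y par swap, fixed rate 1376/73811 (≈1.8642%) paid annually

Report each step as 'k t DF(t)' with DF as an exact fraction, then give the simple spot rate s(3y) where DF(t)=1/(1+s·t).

step 1 [1y] swap r/1=141/9859: DF=(1 − 141/9859·(0))/(1+141/9859) = 9859/10000 ≈ 0.985900
step 2 [2y] bond c/1=27/400: DF=(4395283/4000000 − 27/400·(0.985900))/(1+27/400) = 967/1000 ≈ 0.967000
step 3 [3y] zero: DF = P = 9631/10000 ≈ 0.963100
step 4 [4y] zero: DF = P = 1889/2000 ≈ 0.944500
step 5 [5y] swap r/1=168/9553: DF=(1 − 168/9553·(0.985900+0.967000+0.963100+0.944500))/(1+168/9553) = 229/250 ≈ 0.916000
step 6 [6y] bond c/1=23/400: DF=(2401403/2000000 − 23/400·(0.985900+0.967000+0.963100+0.944500+0.916000))/(1+23/400) = 8757/10000 ≈ 0.875700
step 7 [7y] swap r/1=445/21729: DF=(1 − 445/21729·(0.985900+0.967000+0.963100+0.944500+0.916000+0.875700))/(1+445/21729) = 1733/2000 ≈ 0.866500
step 8 [8y] swap r/1=1376/73811: DF=(1 − 1376/73811·(0.985900+0.967000+0.963100+0.944500+0.916000+0.875700+0.866500))/(1+1376/73811) = 539/625 ≈ 0.862400

1 1 9859/10000
2 2 967/1000
3 3 9631/10000
4 4 1889/2000
5 5 229/250
6 6 8757/10000
7 7 1733/2000
8 8 539/625
s(3y) = (1/(9631/10000) − 1)/(3) = 123/9631 ≈ 1.2771%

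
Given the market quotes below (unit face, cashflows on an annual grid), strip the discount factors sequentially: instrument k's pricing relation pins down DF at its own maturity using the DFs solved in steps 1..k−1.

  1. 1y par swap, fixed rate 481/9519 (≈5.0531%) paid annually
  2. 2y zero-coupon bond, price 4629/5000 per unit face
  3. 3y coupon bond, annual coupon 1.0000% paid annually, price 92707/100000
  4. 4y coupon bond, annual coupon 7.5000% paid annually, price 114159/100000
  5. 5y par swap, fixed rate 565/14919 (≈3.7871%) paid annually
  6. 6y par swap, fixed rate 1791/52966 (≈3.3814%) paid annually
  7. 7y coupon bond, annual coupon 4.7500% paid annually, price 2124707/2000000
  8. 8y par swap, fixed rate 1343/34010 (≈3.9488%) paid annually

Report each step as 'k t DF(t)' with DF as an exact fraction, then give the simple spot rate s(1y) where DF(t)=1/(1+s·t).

step 1 [1y] swap r/1=481/9519: DF=(1 − 481/9519·(0))/(1+481/9519) = 9519/10000 ≈ 0.951900
step 2 [2y] zero: DF = P = 4629/5000 ≈ 0.925800
step 3 [3y] bond c/1=1/100: DF=(92707/100000 − 1/100·(0.951900+0.925800))/(1+1/100) = 8993/10000 ≈ 0.899300
step 4 [4y] bond c/1=3/40: DF=(114159/100000 − 3/40·(0.951900+0.925800+0.899300))/(1+3/40) = 4341/5000 ≈ 0.868200
step 5 [5y] swap r/1=565/14919: DF=(1 − 565/14919·(0.951900+0.925800+0.899300+0.868200))/(1+565/14919) = 1661/2000 ≈ 0.830500
step 6 [6y] swap r/1=1791/52966: DF=(1 − 1791/52966·(0.951900+0.925800+0.899300+0.868200+0.830500))/(1+1791/52966) = 8209/10000 ≈ 0.820900
step 7 [7y] bond c/1=19/400: DF=(2124707/2000000 − 19/400·(0.951900+0.925800+0.899300+0.868200+0.830500+0.820900))/(1+19/400) = 387/500 ≈ 0.774000
step 8 [8y] swap r/1=1343/34010: DF=(1 − 1343/34010·(0.951900+0.925800+0.899300+0.868200+0.830500+0.820900+0.774000))/(1+1343/34010) = 3657/5000 ≈ 0.731400

1 1 9519/10000
2 2 4629/5000
3 3 8993/10000
4 4 4341/5000
5 5 1661/2000
6 6 8209/10000
7 7 387/500
8 8 3657/5000
s(1y) = (1/(9519/10000) − 1)/(1) = 481/9519 ≈ 5.0531%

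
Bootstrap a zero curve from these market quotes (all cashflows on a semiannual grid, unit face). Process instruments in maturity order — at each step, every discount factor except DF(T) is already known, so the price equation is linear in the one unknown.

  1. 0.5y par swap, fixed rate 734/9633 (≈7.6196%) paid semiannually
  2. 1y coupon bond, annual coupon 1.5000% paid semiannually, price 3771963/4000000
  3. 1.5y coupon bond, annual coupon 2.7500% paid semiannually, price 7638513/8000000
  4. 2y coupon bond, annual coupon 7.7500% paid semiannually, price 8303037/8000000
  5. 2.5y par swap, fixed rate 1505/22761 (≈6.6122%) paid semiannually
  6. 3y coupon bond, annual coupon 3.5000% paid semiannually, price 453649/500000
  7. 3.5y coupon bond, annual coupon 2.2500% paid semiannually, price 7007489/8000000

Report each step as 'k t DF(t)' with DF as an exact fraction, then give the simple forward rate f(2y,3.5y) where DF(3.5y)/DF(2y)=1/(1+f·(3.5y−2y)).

1 1/2 9633/10000
2 1 1161/1250
3 3/2 4581/5000
4 2 559/625
5 5/2 1699/2000
6 3 4067/5000
7 7/2 1613/2000
f(2y,3.5y) = ((559/625)/(1613/2000) − 1)/(3/2) = 586/8065 ≈ 7.2660%

step 1 [0.5y] swap r/2=367/9633: DF=(1 − 367/9633·(0))/(1+367/9633) = 9633/10000 ≈ 0.963300
step 2 [1y] bond c/2=3/400: DF=(3771963/4000000 − 3/400·(0.963300))/(1+3/400) = 1161/1250 ≈ 0.928800
step 3 [1.5y] bond c/2=11/800: DF=(7638513/8000000 − 11/800·(0.963300+0.928800))/(1+11/800) = 4581/5000 ≈ 0.916200
step 4 [2y] bond c/2=31/800: DF=(8303037/8000000 − 31/800·(0.963300+0.928800+0.916200))/(1+31/800) = 559/625 ≈ 0.894400
step 5 [2.5y] swap r/2=1505/45522: DF=(1 − 1505/45522·(0.963300+0.928800+0.916200+0.894400))/(1+1505/45522) = 1699/2000 ≈ 0.849500
step 6 [3y] bond c/2=7/400: DF=(453649/500000 − 7/400·(0.963300+0.928800+0.916200+0.894400+0.849500))/(1+7/400) = 4067/5000 ≈ 0.813400
step 7 [3.5y] bond c/2=9/800: DF=(7007489/8000000 − 9/800·(0.963300+0.928800+0.916200+0.894400+0.849500+0.813400))/(1+9/800) = 1613/2000 ≈ 0.806500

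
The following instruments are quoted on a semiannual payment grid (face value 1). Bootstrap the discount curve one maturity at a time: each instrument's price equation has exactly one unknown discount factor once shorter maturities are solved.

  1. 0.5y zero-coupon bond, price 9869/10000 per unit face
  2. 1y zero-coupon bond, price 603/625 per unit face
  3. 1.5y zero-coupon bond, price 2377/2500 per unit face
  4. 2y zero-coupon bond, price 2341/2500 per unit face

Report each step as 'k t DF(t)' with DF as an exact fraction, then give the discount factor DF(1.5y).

1 1/2 9869/10000
2 1 603/625
3 3/2 2377/2500
4 2 2341/2500
DF(1.5y) = 2377/2500 ≈ 0.950800

step 1 [0.5y] zero: DF = P = 9869/10000 ≈ 0.986900
step 2 [1y] zero: DF = P = 603/625 ≈ 0.964800
step 3 [1.5y] zero: DF = P = 2377/2500 ≈ 0.950800
step 4 [2y] zero: DF = P = 2341/2500 ≈ 0.936400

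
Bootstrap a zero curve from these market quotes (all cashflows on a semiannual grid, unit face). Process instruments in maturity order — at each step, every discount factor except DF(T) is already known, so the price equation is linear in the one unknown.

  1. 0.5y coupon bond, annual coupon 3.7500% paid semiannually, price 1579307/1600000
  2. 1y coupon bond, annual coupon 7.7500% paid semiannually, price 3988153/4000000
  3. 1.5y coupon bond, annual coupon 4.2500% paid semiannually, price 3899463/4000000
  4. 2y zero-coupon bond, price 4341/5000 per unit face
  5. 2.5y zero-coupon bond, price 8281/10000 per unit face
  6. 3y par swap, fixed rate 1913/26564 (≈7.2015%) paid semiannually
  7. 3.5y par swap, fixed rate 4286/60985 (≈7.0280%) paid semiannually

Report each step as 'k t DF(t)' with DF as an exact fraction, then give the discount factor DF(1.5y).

step 1 [0.5y] bond c/2=3/160: DF=(1579307/1600000 − 3/160·(0))/(1+3/160) = 9689/10000 ≈ 0.968900
step 2 [1y] bond c/2=31/800: DF=(3988153/4000000 − 31/800·(0.968900))/(1+31/800) = 9237/10000 ≈ 0.923700
step 3 [1.5y] bond c/2=17/800: DF=(3899463/4000000 − 17/800·(0.968900+0.923700))/(1+17/800) = 572/625 ≈ 0.915200
step 4 [2y] zero: DF = P = 4341/5000 ≈ 0.868200
step 5 [2.5y] zero: DF = P = 8281/10000 ≈ 0.828100
step 6 [3y] swap r/2=1913/53128: DF=(1 − 1913/53128·(0.968900+0.923700+0.915200+0.868200+0.828100))/(1+1913/53128) = 8087/10000 ≈ 0.808700
step 7 [3.5y] swap r/2=2143/60985: DF=(1 − 2143/60985·(0.968900+0.923700+0.915200+0.868200+0.828100+0.808700))/(1+2143/60985) = 7857/10000 ≈ 0.785700

1 1/2 9689/10000
2 1 9237/10000
3 3/2 572/625
4 2 4341/5000
5 5/2 8281/10000
6 3 8087/10000
7 7/2 7857/10000
DF(1.5y) = 572/625 ≈ 0.915200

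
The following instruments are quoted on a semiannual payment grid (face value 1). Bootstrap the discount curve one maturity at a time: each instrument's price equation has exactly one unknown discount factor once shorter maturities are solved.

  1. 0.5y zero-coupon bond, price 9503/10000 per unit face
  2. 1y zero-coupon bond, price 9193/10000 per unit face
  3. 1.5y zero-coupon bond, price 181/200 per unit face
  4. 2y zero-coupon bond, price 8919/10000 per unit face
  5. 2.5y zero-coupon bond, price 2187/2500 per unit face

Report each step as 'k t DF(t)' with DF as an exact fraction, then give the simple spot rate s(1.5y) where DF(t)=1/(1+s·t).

step 1 [0.5y] zero: DF = P = 9503/10000 ≈ 0.950300
step 2 [1y] zero: DF = P = 9193/10000 ≈ 0.919300
step 3 [1.5y] zero: DF = P = 181/200 ≈ 0.905000
step 4 [2y] zero: DF = P = 8919/10000 ≈ 0.891900
step 5 [2.5y] zero: DF = P = 2187/2500 ≈ 0.874800

1 1/2 9503/10000
2 1 9193/10000
3 3/2 181/200
4 2 8919/10000
5 5/2 2187/2500
s(1.5y) = (1/(181/200) − 1)/(3/2) = 38/543 ≈ 6.9982%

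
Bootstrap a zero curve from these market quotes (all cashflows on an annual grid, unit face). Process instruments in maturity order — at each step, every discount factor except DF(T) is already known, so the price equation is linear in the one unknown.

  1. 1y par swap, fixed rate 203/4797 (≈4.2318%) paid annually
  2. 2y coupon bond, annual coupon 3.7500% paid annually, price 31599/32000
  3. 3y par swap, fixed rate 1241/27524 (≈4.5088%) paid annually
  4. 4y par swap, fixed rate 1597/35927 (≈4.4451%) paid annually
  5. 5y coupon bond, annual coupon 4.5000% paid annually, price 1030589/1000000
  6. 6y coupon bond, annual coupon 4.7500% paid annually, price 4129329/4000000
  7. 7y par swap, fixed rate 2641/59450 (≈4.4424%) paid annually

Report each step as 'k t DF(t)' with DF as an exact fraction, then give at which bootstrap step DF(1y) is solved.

step 1 [1y] swap r/1=203/4797: DF=(1 − 203/4797·(0))/(1+203/4797) = 4797/5000 ≈ 0.959400
step 2 [2y] bond c/1=3/80: DF=(31599/32000 − 3/80·(0.959400))/(1+3/80) = 9171/10000 ≈ 0.917100
step 3 [3y] swap r/1=1241/27524: DF=(1 − 1241/27524·(0.959400+0.917100))/(1+1241/27524) = 8759/10000 ≈ 0.875900
step 4 [4y] swap r/1=1597/35927: DF=(1 − 1597/35927·(0.959400+0.917100+0.875900))/(1+1597/35927) = 8403/10000 ≈ 0.840300
step 5 [5y] bond c/1=9/200: DF=(1030589/1000000 − 9/200·(0.959400+0.917100+0.875900+0.840300))/(1+9/200) = 1663/2000 ≈ 0.831500
step 6 [6y] bond c/1=19/400: DF=(4129329/4000000 − 19/400·(0.959400+0.917100+0.875900+0.840300+0.831500))/(1+19/400) = 7849/10000 ≈ 0.784900
step 7 [7y] swap r/1=2641/59450: DF=(1 − 2641/59450·(0.959400+0.917100+0.875900+0.840300+0.831500+0.784900))/(1+2641/59450) = 7359/10000 ≈ 0.735900

1 1 4797/5000
2 2 9171/10000
3 3 8759/10000
4 4 8403/10000
5 5 1663/2000
6 6 7849/10000
7 7 7359/10000
DF(1y) is solved at step 1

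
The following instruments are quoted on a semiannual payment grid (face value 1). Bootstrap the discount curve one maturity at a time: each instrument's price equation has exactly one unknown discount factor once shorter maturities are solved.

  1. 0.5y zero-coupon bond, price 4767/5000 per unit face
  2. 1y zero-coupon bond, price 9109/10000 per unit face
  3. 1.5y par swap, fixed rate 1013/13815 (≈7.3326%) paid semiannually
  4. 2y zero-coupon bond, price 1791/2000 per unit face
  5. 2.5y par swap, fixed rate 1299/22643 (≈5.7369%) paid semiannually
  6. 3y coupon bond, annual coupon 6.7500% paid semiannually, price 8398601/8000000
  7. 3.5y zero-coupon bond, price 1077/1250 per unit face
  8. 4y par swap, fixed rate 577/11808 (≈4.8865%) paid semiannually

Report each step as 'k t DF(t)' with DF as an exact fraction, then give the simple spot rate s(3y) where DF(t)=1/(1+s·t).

step 1 [0.5y] zero: DF = P = 4767/5000 ≈ 0.953400
step 2 [1y] zero: DF = P = 9109/10000 ≈ 0.910900
step 3 [1.5y] swap r/2=1013/27630: DF=(1 − 1013/27630·(0.953400+0.910900))/(1+1013/27630) = 8987/10000 ≈ 0.898700
step 4 [2y] zero: DF = P = 1791/2000 ≈ 0.895500
step 5 [2.5y] swap r/2=1299/45286: DF=(1 − 1299/45286·(0.953400+0.910900+0.898700+0.895500))/(1+1299/45286) = 8701/10000 ≈ 0.870100
step 6 [3y] bond c/2=27/800: DF=(8398601/8000000 − 27/800·(0.953400+0.910900+0.898700+0.895500+0.870100))/(1+27/800) = 8677/10000 ≈ 0.867700
step 7 [3.5y] zero: DF = P = 1077/1250 ≈ 0.861600
step 8 [4y] swap r/2=577/23616: DF=(1 − 577/23616·(0.953400+0.910900+0.898700+0.895500+0.870100+0.867700+0.861600))/(1+577/23616) = 8269/10000 ≈ 0.826900

1 1/2 4767/5000
2 1 9109/10000
3 3/2 8987/10000
4 2 1791/2000
5 5/2 8701/10000
6 3 8677/10000
7 7/2 1077/1250
8 4 8269/10000
s(3y) = (1/(8677/10000) − 1)/(3) = 441/8677 ≈ 5.0824%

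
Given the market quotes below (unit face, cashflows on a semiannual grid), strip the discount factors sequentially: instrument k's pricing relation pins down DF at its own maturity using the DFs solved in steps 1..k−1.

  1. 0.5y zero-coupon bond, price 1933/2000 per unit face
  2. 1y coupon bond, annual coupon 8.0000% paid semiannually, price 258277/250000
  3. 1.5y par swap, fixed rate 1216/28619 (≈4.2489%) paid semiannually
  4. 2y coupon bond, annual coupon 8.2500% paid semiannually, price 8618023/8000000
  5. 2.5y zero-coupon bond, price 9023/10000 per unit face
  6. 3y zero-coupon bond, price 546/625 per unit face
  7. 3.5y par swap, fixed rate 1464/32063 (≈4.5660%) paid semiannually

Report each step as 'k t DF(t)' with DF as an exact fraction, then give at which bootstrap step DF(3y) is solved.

step 1 [0.5y] zero: DF = P = 1933/2000 ≈ 0.966500
step 2 [1y] bond c/2=1/25: DF=(258277/250000 − 1/25·(0.966500))/(1+1/25) = 4781/5000 ≈ 0.956200
step 3 [1.5y] swap r/2=608/28619: DF=(1 − 608/28619·(0.966500+0.956200))/(1+608/28619) = 587/625 ≈ 0.939200
step 4 [2y] bond c/2=33/800: DF=(8618023/8000000 − 33/800·(0.966500+0.956200+0.939200))/(1+33/800) = 2303/2500 ≈ 0.921200
step 5 [2.5y] zero: DF = P = 9023/10000 ≈ 0.902300
step 6 [3y] zero: DF = P = 546/625 ≈ 0.873600
step 7 [3.5y] swap r/2=732/32063: DF=(1 − 732/32063·(0.966500+0.956200+0.939200+0.921200+0.902300+0.873600))/(1+732/32063) = 1067/1250 ≈ 0.853600

1 1/2 1933/2000
2 1 4781/5000
3 3/2 587/625
4 2 2303/2500
5 5/2 9023/10000
6 3 546/625
7 7/2 1067/1250
DF(3y) is solved at step 6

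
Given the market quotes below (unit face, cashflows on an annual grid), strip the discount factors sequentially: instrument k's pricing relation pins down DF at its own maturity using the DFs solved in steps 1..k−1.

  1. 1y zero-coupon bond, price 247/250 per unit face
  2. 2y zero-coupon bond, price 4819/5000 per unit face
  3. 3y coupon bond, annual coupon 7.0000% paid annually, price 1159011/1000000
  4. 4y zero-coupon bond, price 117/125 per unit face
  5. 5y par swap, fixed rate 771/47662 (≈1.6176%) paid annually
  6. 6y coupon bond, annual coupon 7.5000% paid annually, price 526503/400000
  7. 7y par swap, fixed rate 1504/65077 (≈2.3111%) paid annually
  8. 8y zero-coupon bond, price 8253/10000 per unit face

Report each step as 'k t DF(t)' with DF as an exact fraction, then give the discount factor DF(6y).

1 1 247/250
2 2 4819/5000
3 3 1911/2000
4 4 117/125
5 5 9229/10000
6 6 8919/10000
7 7 531/625
8 8 8253/10000
DF(6y) = 8919/10000 ≈ 0.891900

step 1 [1y] zero: DF = P = 247/250 ≈ 0.988000
step 2 [2y] zero: DF = P = 4819/5000 ≈ 0.963800
step 3 [3y] bond c/1=7/100: DF=(1159011/1000000 − 7/100·(0.988000+0.963800))/(1+7/100) = 1911/2000 ≈ 0.955500
step 4 [4y] zero: DF = P = 117/125 ≈ 0.936000
step 5 [5y] swap r/1=771/47662: DF=(1 − 771/47662·(0.988000+0.963800+0.955500+0.936000))/(1+771/47662) = 9229/10000 ≈ 0.922900
step 6 [6y] bond c/1=3/40: DF=(526503/400000 − 3/40·(0.988000+0.963800+0.955500+0.936000+0.922900))/(1+3/40) = 8919/10000 ≈ 0.891900
step 7 [7y] swap r/1=1504/65077: DF=(1 − 1504/65077·(0.988000+0.963800+0.955500+0.936000+0.922900+0.891900))/(1+1504/65077) = 531/625 ≈ 0.849600
step 8 [8y] zero: DF = P = 8253/10000 ≈ 0.825300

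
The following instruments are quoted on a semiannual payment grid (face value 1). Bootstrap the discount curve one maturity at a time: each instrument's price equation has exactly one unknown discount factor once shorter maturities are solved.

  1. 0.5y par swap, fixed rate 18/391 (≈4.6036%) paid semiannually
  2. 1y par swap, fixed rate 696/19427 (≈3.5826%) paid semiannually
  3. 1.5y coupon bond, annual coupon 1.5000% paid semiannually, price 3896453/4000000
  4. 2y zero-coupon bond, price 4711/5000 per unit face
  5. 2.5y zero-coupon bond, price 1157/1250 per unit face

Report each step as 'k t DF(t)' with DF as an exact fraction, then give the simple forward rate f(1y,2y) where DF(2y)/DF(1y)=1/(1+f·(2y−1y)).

1 1/2 391/400
2 1 2413/2500
3 3/2 2381/2500
4 2 4711/5000
5 5/2 1157/1250
f(1y,2y) = ((2413/2500)/(4711/5000) − 1)/(1) = 115/4711 ≈ 2.4411%

step 1 [0.5y] swap r/2=9/391: DF=(1 − 9/391·(0))/(1+9/391) = 391/400 ≈ 0.977500
step 2 [1y] swap r/2=348/19427: DF=(1 − 348/19427·(0.977500))/(1+348/19427) = 2413/2500 ≈ 0.965200
step 3 [1.5y] bond c/2=3/400: DF=(3896453/4000000 − 3/400·(0.977500+0.965200))/(1+3/400) = 2381/2500 ≈ 0.952400
step 4 [2y] zero: DF = P = 4711/5000 ≈ 0.942200
step 5 [2.5y] zero: DF = P = 1157/1250 ≈ 0.925600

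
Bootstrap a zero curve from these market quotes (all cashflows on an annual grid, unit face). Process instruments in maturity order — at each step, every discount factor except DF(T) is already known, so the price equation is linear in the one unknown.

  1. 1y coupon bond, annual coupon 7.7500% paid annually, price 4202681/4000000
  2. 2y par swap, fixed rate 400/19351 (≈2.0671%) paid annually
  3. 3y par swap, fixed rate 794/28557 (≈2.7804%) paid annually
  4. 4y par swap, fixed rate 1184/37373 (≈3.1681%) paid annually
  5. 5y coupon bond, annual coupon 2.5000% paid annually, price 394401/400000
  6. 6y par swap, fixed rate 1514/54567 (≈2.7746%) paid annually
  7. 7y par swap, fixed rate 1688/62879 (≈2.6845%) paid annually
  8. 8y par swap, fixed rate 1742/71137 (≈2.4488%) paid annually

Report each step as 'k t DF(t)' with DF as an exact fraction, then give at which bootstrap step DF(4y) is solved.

step 1 [1y] bond c/1=31/400: DF=(4202681/4000000 − 31/400·(0))/(1+31/400) = 9751/10000 ≈ 0.975100
step 2 [2y] swap r/1=400/19351: DF=(1 − 400/19351·(0.975100))/(1+400/19351) = 24/25 ≈ 0.960000
step 3 [3y] swap r/1=794/28557: DF=(1 − 794/28557·(0.975100+0.960000))/(1+794/28557) = 4603/5000 ≈ 0.920600
step 4 [4y] swap r/1=1184/37373: DF=(1 − 1184/37373·(0.975100+0.960000+0.920600))/(1+1184/37373) = 551/625 ≈ 0.881600
step 5 [5y] bond c/1=1/40: DF=(394401/400000 − 1/40·(0.975100+0.960000+0.920600+0.881600))/(1+1/40) = 2177/2500 ≈ 0.870800
step 6 [6y] swap r/1=1514/54567: DF=(1 − 1514/54567·(0.975100+0.960000+0.920600+0.881600+0.870800))/(1+1514/54567) = 4243/5000 ≈ 0.848600
step 7 [7y] swap r/1=1688/62879: DF=(1 − 1688/62879·(0.975100+0.960000+0.920600+0.881600+0.870800+0.848600))/(1+1688/62879) = 1039/1250 ≈ 0.831200
step 8 [8y] swap r/1=1742/71137: DF=(1 − 1742/71137·(0.975100+0.960000+0.920600+0.881600+0.870800+0.848600+0.831200))/(1+1742/71137) = 4129/5000 ≈ 0.825800

1 1 9751/10000
2 2 24/25
3 3 4603/5000
4 4 551/625
5 5 2177/2500
6 6 4243/5000
7 7 1039/1250
8 8 4129/5000
DF(4y) is solved at step 4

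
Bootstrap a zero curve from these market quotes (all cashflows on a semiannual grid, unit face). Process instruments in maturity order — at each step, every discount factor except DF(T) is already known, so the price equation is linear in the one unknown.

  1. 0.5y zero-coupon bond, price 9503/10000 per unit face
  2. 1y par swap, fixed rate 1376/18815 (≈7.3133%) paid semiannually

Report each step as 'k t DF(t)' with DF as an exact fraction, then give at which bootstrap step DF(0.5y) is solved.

step 1 [0.5y] zero: DF = P = 9503/10000 ≈ 0.950300
step 2 [1y] swap r/2=688/18815: DF=(1 − 688/18815·(0.950300))/(1+688/18815) = 582/625 ≈ 0.931200

1 1/2 9503/10000
2 1 582/625
DF(0.5y) is solved at step 1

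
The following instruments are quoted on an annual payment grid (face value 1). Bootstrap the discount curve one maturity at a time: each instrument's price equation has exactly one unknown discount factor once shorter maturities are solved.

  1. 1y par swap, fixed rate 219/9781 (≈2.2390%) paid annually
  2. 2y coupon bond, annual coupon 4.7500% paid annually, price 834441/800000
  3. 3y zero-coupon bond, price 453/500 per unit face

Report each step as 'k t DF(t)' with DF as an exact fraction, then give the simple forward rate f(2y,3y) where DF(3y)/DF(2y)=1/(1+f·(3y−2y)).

1 1 9781/10000
2 2 4757/5000
3 3 453/500
f(2y,3y) = ((4757/5000)/(453/500) − 1)/(1) = 227/4530 ≈ 5.0110%

step 1 [1y] swap r/1=219/9781: DF=(1 − 219/9781·(0))/(1+219/9781) = 9781/10000 ≈ 0.978100
step 2 [2y] bond c/1=19/400: DF=(834441/800000 − 19/400·(0.978100))/(1+19/400) = 4757/5000 ≈ 0.951400
step 3 [3y] zero: DF = P = 453/500 ≈ 0.906000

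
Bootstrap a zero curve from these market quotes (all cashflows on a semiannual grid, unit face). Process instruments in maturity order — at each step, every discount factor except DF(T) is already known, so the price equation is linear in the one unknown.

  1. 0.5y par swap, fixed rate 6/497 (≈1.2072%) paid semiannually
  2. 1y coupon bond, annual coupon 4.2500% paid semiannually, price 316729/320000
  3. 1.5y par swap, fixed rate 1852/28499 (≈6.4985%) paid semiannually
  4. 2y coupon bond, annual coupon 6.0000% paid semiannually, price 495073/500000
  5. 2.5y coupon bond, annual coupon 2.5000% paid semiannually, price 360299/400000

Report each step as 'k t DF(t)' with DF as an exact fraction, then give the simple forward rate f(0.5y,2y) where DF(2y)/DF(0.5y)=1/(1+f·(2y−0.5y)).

step 1 [0.5y] swap r/2=3/497: DF=(1 − 3/497·(0))/(1+3/497) = 497/500 ≈ 0.994000
step 2 [1y] bond c/2=17/800: DF=(316729/320000 − 17/800·(0.994000))/(1+17/800) = 1897/2000 ≈ 0.948500
step 3 [1.5y] swap r/2=926/28499: DF=(1 − 926/28499·(0.994000+0.948500))/(1+926/28499) = 4537/5000 ≈ 0.907400
step 4 [2y] bond c/2=3/100: DF=(495073/500000 − 3/100·(0.994000+0.948500+0.907400))/(1+3/100) = 8783/10000 ≈ 0.878300
step 5 [2.5y] bond c/2=1/80: DF=(360299/400000 − 1/80·(0.994000+0.948500+0.907400+0.878300))/(1+1/80) = 2109/2500 ≈ 0.843600

1 1/2 497/500
2 1 1897/2000
3 3/2 4537/5000
4 2 8783/10000
5 5/2 2109/2500
f(0.5y,2y) = ((497/500)/(8783/10000) − 1)/(3/2) = 2314/26349 ≈ 8.7821%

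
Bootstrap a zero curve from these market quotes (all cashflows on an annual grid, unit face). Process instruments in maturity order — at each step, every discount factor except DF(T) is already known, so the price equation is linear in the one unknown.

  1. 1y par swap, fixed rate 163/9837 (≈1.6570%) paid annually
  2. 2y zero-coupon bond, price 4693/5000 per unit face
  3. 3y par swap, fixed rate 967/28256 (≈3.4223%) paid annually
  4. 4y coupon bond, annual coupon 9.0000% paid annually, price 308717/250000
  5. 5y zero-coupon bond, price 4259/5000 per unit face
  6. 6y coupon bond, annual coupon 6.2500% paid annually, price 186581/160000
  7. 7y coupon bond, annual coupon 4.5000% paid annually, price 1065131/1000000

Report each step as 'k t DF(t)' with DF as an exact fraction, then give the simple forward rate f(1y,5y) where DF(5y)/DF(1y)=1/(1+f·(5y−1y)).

step 1 [1y] swap r/1=163/9837: DF=(1 − 163/9837·(0))/(1+163/9837) = 9837/10000 ≈ 0.983700
step 2 [2y] zero: DF = P = 4693/5000 ≈ 0.938600
step 3 [3y] swap r/1=967/28256: DF=(1 − 967/28256·(0.983700+0.938600))/(1+967/28256) = 9033/10000 ≈ 0.903300
step 4 [4y] bond c/1=9/100: DF=(308717/250000 − 9/100·(0.983700+0.938600+0.903300))/(1+9/100) = 2249/2500 ≈ 0.899600
step 5 [5y] zero: DF = P = 4259/5000 ≈ 0.851800
step 6 [6y] bond c/1=1/16: DF=(186581/160000 − 1/16·(0.983700+0.938600+0.903300+0.899600+0.851800))/(1+1/16) = 8283/10000 ≈ 0.828300
step 7 [7y] bond c/1=9/200: DF=(1065131/1000000 − 9/200·(0.983700+0.938600+0.903300+0.899600+0.851800+0.828300))/(1+9/200) = 1573/2000 ≈ 0.786500

1 1 9837/10000
2 2 4693/5000
3 3 9033/10000
4 4 2249/2500
5 5 4259/5000
6 6 8283/10000
7 7 1573/2000
f(1y,5y) = ((9837/10000)/(4259/5000) − 1)/(4) = 1319/34072 ≈ 3.8712%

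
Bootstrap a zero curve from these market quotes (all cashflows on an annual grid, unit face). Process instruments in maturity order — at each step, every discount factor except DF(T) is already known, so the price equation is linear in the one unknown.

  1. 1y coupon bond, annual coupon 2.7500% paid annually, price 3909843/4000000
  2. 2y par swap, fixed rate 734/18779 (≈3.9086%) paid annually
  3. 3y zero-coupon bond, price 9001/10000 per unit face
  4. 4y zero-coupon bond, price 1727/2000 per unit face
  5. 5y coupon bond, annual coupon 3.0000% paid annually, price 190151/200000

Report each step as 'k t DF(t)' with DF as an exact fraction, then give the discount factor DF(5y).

step 1 [1y] bond c/1=11/400: DF=(3909843/4000000 − 11/400·(0))/(1+11/400) = 9513/10000 ≈ 0.951300
step 2 [2y] swap r/1=734/18779: DF=(1 − 734/18779·(0.951300))/(1+734/18779) = 4633/5000 ≈ 0.926600
step 3 [3y] zero: DF = P = 9001/10000 ≈ 0.900100
step 4 [4y] zero: DF = P = 1727/2000 ≈ 0.863500
step 5 [5y] bond c/1=3/100: DF=(190151/200000 − 3/100·(0.951300+0.926600+0.900100+0.863500))/(1+3/100) = 817/1000 ≈ 0.817000

1 1 9513/10000
2 2 4633/5000
3 3 9001/10000
4 4 1727/2000
5 5 817/1000
DF(5y) = 817/1000 ≈ 0.817000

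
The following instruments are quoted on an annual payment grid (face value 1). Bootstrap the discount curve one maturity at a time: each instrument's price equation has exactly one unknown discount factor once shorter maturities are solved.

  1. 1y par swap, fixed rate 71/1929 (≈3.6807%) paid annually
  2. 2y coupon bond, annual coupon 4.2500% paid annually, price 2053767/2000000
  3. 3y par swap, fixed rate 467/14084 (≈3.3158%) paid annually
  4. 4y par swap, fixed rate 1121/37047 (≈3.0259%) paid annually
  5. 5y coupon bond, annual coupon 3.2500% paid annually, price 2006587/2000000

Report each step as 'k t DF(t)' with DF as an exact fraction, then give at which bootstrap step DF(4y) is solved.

step 1 [1y] swap r/1=71/1929: DF=(1 − 71/1929·(0))/(1+71/1929) = 1929/2000 ≈ 0.964500
step 2 [2y] bond c/1=17/400: DF=(2053767/2000000 − 17/400·(0.964500))/(1+17/400) = 9457/10000 ≈ 0.945700
step 3 [3y] swap r/1=467/14084: DF=(1 − 467/14084·(0.964500+0.945700))/(1+467/14084) = 4533/5000 ≈ 0.906600
step 4 [4y] swap r/1=1121/37047: DF=(1 − 1121/37047·(0.964500+0.945700+0.906600))/(1+1121/37047) = 8879/10000 ≈ 0.887900
step 5 [5y] bond c/1=13/400: DF=(2006587/2000000 − 13/400·(0.964500+0.945700+0.906600+0.887900))/(1+13/400) = 8551/10000 ≈ 0.855100

1 1 1929/2000
2 2 9457/10000
3 3 4533/5000
4 4 8879/10000
5 5 8551/10000
DF(4y) is solved at step 4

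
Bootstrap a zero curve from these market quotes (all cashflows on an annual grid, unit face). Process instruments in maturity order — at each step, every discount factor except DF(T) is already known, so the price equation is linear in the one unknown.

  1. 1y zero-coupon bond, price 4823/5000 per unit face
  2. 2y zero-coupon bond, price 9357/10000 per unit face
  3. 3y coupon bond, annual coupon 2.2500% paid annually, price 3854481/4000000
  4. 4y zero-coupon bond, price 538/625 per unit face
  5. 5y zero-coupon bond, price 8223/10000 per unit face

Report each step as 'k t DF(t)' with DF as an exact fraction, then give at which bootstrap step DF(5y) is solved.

1 1 4823/5000
2 2 9357/10000
3 3 4503/5000
4 4 538/625
5 5 8223/10000
DF(5y) is solved at step 5

step 1 [1y] zero: DF = P = 4823/5000 ≈ 0.964600
step 2 [2y] zero: DF = P = 9357/10000 ≈ 0.935700
step 3 [3y] bond c/1=9/400: DF=(3854481/4000000 − 9/400·(0.964600+0.935700))/(1+9/400) = 4503/5000 ≈ 0.900600
step 4 [4y] zero: DF = P = 538/625 ≈ 0.860800
step 5 [5y] zero: DF = P = 8223/10000 ≈ 0.822300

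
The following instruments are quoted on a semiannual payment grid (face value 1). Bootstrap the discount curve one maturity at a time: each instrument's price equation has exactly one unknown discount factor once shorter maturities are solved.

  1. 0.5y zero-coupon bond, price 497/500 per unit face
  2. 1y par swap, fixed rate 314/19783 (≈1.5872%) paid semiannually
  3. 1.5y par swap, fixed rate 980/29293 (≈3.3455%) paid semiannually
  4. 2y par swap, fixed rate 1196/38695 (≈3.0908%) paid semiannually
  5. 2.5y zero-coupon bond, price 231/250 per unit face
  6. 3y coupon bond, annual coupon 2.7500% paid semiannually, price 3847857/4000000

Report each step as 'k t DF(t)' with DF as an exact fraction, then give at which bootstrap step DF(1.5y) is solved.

1 1/2 497/500
2 1 9843/10000
3 3/2 951/1000
4 2 4701/5000
5 5/2 231/250
6 3 8839/10000
DF(1.5y) is solved at step 3

step 1 [0.5y] zero: DF = P = 497/500 ≈ 0.994000
step 2 [1y] swap r/2=157/19783: DF=(1 − 157/19783·(0.994000))/(1+157/19783) = 9843/10000 ≈ 0.984300
step 3 [1.5y] swap r/2=490/29293: DF=(1 − 490/29293·(0.994000+0.984300))/(1+490/29293) = 951/1000 ≈ 0.951000
step 4 [2y] swap r/2=598/38695: DF=(1 − 598/38695·(0.994000+0.984300+0.951000))/(1+598/38695) = 4701/5000 ≈ 0.940200
step 5 [2.5y] zero: DF = P = 231/250 ≈ 0.924000
step 6 [3y] bond c/2=11/800: DF=(3847857/4000000 − 11/800·(0.994000+0.984300+0.951000+0.940200+0.924000))/(1+11/800) = 8839/10000 ≈ 0.883900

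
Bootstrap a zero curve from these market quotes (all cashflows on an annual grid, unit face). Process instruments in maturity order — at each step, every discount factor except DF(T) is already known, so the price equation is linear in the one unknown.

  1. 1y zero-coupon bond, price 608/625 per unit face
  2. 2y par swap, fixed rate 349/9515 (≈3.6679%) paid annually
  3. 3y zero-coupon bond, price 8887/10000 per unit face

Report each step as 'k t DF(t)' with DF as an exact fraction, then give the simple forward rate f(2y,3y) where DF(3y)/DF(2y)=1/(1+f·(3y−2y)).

1 1 608/625
2 2 4651/5000
3 3 8887/10000
f(2y,3y) = ((4651/5000)/(8887/10000) − 1)/(1) = 415/8887 ≈ 4.6697%

step 1 [1y] zero: DF = P = 608/625 ≈ 0.972800
step 2 [2y] swap r/1=349/9515: DF=(1 − 349/9515·(0.972800))/(1+349/9515) = 4651/5000 ≈ 0.930200
step 3 [3y] zero: DF = P = 8887/10000 ≈ 0.888700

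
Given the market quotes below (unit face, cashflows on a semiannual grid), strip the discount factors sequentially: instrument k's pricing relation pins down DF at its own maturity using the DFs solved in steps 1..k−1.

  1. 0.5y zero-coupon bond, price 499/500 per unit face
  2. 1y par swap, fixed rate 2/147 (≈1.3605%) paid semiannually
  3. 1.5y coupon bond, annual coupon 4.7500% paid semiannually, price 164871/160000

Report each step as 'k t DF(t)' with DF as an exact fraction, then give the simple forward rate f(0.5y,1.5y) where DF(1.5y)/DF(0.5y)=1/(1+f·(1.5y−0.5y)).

step 1 [0.5y] zero: DF = P = 499/500 ≈ 0.998000
step 2 [1y] swap r/2=1/147: DF=(1 − 1/147·(0.998000))/(1+1/147) = 1973/2000 ≈ 0.986500
step 3 [1.5y] bond c/2=19/800: DF=(164871/160000 − 19/800·(0.998000+0.986500))/(1+19/800) = 1921/2000 ≈ 0.960500

1 1/2 499/500
2 1 1973/2000
3 3/2 1921/2000
f(0.5y,1.5y) = ((499/500)/(1921/2000) − 1)/(1) = 75/1921 ≈ 3.9042%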